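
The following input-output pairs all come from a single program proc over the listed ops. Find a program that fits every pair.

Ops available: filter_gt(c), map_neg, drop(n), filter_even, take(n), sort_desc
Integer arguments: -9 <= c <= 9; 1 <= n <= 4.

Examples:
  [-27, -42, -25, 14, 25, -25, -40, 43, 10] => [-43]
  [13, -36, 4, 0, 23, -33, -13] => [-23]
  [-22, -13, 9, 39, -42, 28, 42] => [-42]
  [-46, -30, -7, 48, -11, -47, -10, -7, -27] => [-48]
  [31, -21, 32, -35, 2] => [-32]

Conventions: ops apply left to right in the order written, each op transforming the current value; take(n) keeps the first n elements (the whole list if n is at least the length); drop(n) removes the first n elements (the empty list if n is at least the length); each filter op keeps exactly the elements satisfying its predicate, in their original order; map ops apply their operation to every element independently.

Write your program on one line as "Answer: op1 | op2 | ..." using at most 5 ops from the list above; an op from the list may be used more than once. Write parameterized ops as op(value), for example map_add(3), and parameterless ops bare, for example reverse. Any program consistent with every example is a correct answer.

filter_gt(4) | sort_desc | map_neg | take(1)

Check, running the answer program on each example:
  [-27, -42, -25, 14, 25, -25, -40, 43, 10] -> [14, 25, 43, 10] -> [43, 25, 14, 10] -> [-43, -25, -14, -10] -> [-43]
  [13, -36, 4, 0, 23, -33, -13] -> [13, 23] -> [23, 13] -> [-23, -13] -> [-23]
  [-22, -13, 9, 39, -42, 28, 42] -> [9, 39, 28, 42] -> [42, 39, 28, 9] -> [-42, -39, -28, -9] -> [-42]
  [-46, -30, -7, 48, -11, -47, -10, -7, -27] -> [48] -> [48] -> [-48] -> [-48]
  [31, -21, 32, -35, 2] -> [31, 32] -> [32, 31] -> [-32, -31] -> [-32]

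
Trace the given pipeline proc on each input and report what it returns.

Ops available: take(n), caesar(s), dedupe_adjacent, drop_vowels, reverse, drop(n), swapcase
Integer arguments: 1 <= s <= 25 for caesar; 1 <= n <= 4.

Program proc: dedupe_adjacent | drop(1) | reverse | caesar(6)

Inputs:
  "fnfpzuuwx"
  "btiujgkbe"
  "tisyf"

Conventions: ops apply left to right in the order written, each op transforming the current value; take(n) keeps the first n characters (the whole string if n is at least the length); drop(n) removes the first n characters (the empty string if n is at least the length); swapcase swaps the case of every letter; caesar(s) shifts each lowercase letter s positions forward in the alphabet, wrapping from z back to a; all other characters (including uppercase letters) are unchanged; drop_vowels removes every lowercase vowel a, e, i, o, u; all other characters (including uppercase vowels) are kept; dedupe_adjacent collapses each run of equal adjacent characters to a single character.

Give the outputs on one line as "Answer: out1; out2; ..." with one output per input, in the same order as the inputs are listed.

"dcafvlt"; "khqmpaoz"; "leyo"

Execution, op by op:
  "fnfpzuuwx" -> "fnfpzuwx" -> "nfpzuwx" -> "xwuzpfn" -> "dcafvlt"
  "btiujgkbe" -> "btiujgkbe" -> "tiujgkbe" -> "ebkgjuit" -> "khqmpaoz"
  "tisyf" -> "tisyf" -> "isyf" -> "fysi" -> "leyo"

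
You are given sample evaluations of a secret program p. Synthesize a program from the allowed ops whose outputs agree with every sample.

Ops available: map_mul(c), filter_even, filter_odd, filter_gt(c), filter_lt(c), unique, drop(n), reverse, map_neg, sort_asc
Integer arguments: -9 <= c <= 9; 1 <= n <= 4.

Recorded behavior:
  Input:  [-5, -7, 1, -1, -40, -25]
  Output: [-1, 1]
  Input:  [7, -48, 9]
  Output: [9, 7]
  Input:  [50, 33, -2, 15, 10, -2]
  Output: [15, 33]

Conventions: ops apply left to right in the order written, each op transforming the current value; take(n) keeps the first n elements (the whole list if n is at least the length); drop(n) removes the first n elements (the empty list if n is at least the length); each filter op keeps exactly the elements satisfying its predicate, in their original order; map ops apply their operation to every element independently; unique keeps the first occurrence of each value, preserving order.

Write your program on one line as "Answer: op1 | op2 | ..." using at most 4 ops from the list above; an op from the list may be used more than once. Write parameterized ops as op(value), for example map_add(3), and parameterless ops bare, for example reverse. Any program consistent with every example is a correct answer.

filter_gt(-2) | reverse | filter_odd

Check, running the answer program on each example:
  [-5, -7, 1, -1, -40, -25] -> [1, -1] -> [-1, 1] -> [-1, 1]
  [7, -48, 9] -> [7, 9] -> [9, 7] -> [9, 7]
  [50, 33, -2, 15, 10, -2] -> [50, 33, 15, 10] -> [10, 15, 33, 50] -> [15, 33]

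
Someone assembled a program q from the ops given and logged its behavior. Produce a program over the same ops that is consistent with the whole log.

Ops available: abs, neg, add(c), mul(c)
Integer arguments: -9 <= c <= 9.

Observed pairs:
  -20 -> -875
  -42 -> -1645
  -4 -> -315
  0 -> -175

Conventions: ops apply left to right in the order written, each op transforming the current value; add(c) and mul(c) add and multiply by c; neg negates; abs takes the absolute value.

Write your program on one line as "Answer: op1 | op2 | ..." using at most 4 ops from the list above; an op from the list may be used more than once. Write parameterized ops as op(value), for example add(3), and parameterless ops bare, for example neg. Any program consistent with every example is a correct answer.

add(-5) | mul(-5) | neg | mul(7)

Check, running the answer program on each example:
  -20 -> -25 -> 125 -> -125 -> -875
  -42 -> -47 -> 235 -> -235 -> -1645
  -4 -> -9 -> 45 -> -45 -> -315
  0 -> -5 -> 25 -> -25 -> -175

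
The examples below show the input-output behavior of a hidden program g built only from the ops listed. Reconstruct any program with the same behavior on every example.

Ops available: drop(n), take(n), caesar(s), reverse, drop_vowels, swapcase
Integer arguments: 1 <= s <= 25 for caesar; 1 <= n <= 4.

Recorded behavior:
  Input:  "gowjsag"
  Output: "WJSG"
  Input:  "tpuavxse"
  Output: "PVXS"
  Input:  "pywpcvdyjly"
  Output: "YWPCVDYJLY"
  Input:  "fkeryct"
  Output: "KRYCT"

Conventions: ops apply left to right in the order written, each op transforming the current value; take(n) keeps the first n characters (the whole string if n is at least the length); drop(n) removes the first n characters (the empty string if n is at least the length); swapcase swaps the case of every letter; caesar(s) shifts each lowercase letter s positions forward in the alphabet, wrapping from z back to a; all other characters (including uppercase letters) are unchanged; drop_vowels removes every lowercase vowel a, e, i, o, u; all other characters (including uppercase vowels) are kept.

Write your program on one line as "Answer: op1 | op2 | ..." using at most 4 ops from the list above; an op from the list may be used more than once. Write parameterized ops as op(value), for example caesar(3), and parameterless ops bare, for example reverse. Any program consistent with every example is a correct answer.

drop(1) | drop_vowels | swapcase

Check, running the answer program on each example:
  "gowjsag" -> "owjsag" -> "wjsg" -> "WJSG"
  "tpuavxse" -> "puavxse" -> "pvxs" -> "PVXS"
  "pywpcvdyjly" -> "ywpcvdyjly" -> "ywpcvdyjly" -> "YWPCVDYJLY"
  "fkeryct" -> "keryct" -> "kryct" -> "KRYCT"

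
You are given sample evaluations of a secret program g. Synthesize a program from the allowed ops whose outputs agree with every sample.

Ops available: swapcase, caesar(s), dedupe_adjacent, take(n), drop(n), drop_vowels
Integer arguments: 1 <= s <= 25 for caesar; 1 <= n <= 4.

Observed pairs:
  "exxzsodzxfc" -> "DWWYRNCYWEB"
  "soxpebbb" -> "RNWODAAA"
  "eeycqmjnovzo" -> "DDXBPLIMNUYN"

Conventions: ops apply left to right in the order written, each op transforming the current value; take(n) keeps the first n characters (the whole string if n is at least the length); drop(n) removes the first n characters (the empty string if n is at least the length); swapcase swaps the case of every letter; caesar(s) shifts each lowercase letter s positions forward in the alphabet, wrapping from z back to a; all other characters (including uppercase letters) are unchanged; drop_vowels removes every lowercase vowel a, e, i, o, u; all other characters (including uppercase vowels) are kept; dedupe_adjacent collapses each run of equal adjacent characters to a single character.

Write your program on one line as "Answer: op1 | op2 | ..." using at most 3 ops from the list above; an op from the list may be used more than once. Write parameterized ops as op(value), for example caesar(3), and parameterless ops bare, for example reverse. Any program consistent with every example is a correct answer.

caesar(25) | swapcase

Check, running the answer program on each example:
  "exxzsodzxfc" -> "dwwyrncyweb" -> "DWWYRNCYWEB"
  "soxpebbb" -> "rnwodaaa" -> "RNWODAAA"
  "eeycqmjnovzo" -> "ddxbplimnuyn" -> "DDXBPLIMNUYN"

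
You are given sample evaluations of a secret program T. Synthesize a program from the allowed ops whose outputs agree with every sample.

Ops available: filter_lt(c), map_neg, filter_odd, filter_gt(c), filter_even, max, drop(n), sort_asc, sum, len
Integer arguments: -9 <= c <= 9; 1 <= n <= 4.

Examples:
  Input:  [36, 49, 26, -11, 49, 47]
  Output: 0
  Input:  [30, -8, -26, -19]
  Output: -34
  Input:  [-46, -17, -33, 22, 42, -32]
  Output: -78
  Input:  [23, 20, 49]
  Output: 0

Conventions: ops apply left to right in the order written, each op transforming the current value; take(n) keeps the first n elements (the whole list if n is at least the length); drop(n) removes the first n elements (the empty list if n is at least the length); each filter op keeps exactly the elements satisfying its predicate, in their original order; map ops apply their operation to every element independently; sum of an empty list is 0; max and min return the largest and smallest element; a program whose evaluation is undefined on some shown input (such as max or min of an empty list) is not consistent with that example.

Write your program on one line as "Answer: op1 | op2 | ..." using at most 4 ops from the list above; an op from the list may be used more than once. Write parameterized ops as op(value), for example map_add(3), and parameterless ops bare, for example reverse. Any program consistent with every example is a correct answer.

filter_lt(9) | filter_even | sum

Check, running the answer program on each example:
  [36, 49, 26, -11, 49, 47] -> [-11] -> [] -> 0
  [30, -8, -26, -19] -> [-8, -26, -19] -> [-8, -26] -> -34
  [-46, -17, -33, 22, 42, -32] -> [-46, -17, -33, -32] -> [-46, -32] -> -78
  [23, 20, 49] -> [] -> [] -> 0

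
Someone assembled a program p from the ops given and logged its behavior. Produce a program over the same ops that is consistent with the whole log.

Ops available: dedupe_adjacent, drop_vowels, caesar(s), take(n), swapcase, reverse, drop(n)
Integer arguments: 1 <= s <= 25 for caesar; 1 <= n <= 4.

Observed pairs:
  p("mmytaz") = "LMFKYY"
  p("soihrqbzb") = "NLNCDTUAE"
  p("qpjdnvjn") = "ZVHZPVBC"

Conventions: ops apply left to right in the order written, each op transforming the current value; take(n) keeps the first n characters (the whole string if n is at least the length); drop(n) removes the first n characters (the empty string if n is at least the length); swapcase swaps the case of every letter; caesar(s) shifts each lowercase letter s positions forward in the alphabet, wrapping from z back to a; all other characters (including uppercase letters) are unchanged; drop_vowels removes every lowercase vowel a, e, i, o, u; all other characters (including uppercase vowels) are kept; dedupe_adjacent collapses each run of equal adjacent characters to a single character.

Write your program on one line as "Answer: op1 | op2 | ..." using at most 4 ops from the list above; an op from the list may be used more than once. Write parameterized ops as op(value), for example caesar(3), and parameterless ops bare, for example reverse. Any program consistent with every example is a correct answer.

reverse | caesar(12) | swapcase

Check, running the answer program on each example:
  "mmytaz" -> "zatymm" -> "lmfkyy" -> "LMFKYY"
  "soihrqbzb" -> "bzbqrhios" -> "nlncdtuae" -> "NLNCDTUAE"
  "qpjdnvjn" -> "njvndjpq" -> "zvhzpvbc" -> "ZVHZPVBC"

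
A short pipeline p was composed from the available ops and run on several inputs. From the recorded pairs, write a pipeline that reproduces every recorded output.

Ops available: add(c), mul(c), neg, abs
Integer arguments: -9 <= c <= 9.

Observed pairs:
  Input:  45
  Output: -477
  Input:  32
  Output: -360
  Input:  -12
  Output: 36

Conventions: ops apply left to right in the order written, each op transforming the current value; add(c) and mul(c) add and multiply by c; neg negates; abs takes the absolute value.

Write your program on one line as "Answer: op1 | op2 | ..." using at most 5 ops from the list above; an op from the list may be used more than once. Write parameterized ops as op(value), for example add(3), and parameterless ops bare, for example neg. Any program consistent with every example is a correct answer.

add(9) | add(-1) | neg | mul(9)

Check, running the answer program on each example:
  45 -> 54 -> 53 -> -53 -> -477
  32 -> 41 -> 40 -> -40 -> -360
  -12 -> -3 -> -4 -> 4 -> 36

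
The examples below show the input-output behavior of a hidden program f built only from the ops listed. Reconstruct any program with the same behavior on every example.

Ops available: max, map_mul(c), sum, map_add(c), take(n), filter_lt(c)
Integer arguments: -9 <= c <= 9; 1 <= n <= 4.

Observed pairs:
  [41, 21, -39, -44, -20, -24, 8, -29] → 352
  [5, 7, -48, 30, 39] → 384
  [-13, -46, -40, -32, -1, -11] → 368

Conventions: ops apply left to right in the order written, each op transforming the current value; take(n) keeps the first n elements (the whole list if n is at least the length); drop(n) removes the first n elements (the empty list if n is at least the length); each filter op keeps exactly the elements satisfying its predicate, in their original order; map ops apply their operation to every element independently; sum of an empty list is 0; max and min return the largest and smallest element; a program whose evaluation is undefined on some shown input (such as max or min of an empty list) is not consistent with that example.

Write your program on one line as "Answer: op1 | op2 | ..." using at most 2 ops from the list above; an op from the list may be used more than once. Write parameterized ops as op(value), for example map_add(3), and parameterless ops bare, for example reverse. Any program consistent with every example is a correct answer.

map_mul(-8) | max

Check, running the answer program on each example:
  [41, 21, -39, -44, -20, -24, 8, -29] -> [-328, -168, 312, 352, 160, 192, -64, 232] -> 352
  [5, 7, -48, 30, 39] -> [-40, -56, 384, -240, -312] -> 384
  [-13, -46, -40, -32, -1, -11] -> [104, 368, 320, 256, 8, 88] -> 368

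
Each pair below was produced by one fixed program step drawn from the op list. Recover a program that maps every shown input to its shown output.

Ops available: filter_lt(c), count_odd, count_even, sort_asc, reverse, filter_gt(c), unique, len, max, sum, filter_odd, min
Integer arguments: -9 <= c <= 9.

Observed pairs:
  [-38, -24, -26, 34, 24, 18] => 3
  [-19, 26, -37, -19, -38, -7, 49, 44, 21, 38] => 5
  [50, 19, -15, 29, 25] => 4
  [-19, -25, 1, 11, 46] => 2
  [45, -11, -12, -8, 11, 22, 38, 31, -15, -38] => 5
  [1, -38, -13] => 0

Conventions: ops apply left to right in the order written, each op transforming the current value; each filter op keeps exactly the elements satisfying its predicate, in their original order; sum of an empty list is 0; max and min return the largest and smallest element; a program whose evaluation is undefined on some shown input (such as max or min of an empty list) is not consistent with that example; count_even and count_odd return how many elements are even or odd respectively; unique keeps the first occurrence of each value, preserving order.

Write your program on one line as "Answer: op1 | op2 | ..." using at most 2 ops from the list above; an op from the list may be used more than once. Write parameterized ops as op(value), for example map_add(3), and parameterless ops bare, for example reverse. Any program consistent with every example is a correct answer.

filter_gt(2) | len

Check, running the answer program on each example:
  [-38, -24, -26, 34, 24, 18] -> [34, 24, 18] -> 3
  [-19, 26, -37, -19, -38, -7, 49, 44, 21, 38] -> [26, 49, 44, 21, 38] -> 5
  [50, 19, -15, 29, 25] -> [50, 19, 29, 25] -> 4
  [-19, -25, 1, 11, 46] -> [11, 46] -> 2
  [45, -11, -12, -8, 11, 22, 38, 31, -15, -38] -> [45, 11, 22, 38, 31] -> 5
  [1, -38, -13] -> [] -> 0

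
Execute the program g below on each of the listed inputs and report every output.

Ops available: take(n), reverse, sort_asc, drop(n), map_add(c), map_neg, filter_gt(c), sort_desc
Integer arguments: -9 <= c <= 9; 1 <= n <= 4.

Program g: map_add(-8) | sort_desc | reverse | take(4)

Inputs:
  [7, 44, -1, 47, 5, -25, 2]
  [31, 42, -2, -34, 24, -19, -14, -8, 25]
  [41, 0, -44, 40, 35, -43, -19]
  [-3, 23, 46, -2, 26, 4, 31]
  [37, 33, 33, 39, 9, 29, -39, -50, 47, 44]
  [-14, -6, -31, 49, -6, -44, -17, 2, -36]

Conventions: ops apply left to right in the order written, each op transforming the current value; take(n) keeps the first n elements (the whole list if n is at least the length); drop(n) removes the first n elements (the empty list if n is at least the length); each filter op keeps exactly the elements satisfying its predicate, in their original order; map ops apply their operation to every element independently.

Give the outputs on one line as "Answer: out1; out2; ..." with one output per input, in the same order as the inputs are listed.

[-33, -9, -6, -3]; [-42, -27, -22, -16]; [-52, -51, -27, -8]; [-11, -10, -4, 15]; [-58, -47, 1, 21]; [-52, -44, -39, -25]

Execution, op by op:
  [7, 44, -1, 47, 5, -25, 2] -> [-1, 36, -9, 39, -3, -33, -6] -> [39, 36, -1, -3, -6, -9, -33] -> [-33, -9, -6, -3, -1, 36, 39] -> [-33, -9, -6, -3]
  [31, 42, -2, -34, 24, -19, -14, -8, 25] -> [23, 34, -10, -42, 16, -27, -22, -16, 17] -> [34, 23, 17, 16, -10, -16, -22, -27, -42] -> [-42, -27, -22, -16, -10, 16, 17, 23, 34] -> [-42, -27, -22, -16]
  [41, 0, -44, 40, 35, -43, -19] -> [33, -8, -52, 32, 27, -51, -27] -> [33, 32, 27, -8, -27, -51, -52] -> [-52, -51, -27, -8, 27, 32, 33] -> [-52, -51, -27, -8]
  [-3, 23, 46, -2, 26, 4, 31] -> [-11, 15, 38, -10, 18, -4, 23] -> [38, 23, 18, 15, -4, -10, -11] -> [-11, -10, -4, 15, 18, 23, 38] -> [-11, -10, -4, 15]
  [37, 33, 33, 39, 9, 29, -39, -50, 47, 44] -> [29, 25, 25, 31, 1, 21, -47, -58, 39, 36] -> [39, 36, 31, 29, 25, 25, 21, 1, -47, -58] -> [-58, -47, 1, 21, 25, 25, 29, 31, 36, 39] -> [-58, -47, 1, 21]
  [-14, -6, -31, 49, -6, -44, -17, 2, -36] -> [-22, -14, -39, 41, -14, -52, -25, -6, -44] -> [41, -6, -14, -14, -22, -25, -39, -44, -52] -> [-52, -44, -39, -25, -22, -14, -14, -6, 41] -> [-52, -44, -39, -25]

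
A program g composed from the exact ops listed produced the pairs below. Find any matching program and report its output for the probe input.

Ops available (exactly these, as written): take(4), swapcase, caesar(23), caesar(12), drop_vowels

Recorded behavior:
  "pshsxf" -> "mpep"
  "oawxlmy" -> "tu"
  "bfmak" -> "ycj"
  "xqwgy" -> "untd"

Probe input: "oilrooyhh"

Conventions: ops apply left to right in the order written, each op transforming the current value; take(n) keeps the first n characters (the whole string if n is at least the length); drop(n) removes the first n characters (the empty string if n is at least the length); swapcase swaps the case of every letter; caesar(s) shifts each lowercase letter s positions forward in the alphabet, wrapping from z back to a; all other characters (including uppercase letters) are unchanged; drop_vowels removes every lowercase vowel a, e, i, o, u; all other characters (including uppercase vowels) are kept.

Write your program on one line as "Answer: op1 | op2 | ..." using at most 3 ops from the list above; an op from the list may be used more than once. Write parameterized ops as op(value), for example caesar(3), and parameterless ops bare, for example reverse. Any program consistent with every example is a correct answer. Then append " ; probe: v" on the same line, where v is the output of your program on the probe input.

take(4) | drop_vowels | caesar(23) ; probe: "io"

Check, running the answer program on each example:
  "pshsxf" -> "pshs" -> "pshs" -> "mpep"
  "oawxlmy" -> "oawx" -> "wx" -> "tu"
  "bfmak" -> "bfma" -> "bfm" -> "ycj"
  "xqwgy" -> "xqwg" -> "xqwg" -> "untd"
  probe: "oilrooyhh" -> "oilr" -> "lr" -> "io"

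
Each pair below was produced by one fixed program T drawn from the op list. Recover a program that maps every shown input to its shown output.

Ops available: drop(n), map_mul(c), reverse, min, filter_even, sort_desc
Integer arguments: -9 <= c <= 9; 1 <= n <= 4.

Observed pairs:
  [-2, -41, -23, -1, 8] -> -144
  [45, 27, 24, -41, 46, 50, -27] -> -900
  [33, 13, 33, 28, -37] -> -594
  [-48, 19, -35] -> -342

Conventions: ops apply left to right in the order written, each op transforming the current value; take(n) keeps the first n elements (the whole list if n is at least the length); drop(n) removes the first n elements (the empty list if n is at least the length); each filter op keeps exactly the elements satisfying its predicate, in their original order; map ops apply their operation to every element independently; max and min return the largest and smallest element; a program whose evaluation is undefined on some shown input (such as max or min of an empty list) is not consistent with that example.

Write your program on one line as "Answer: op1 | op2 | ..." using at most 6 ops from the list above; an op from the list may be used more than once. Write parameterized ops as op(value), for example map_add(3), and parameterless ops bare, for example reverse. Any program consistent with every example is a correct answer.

reverse | map_mul(3) | reverse | sort_desc | map_mul(-6) | min

Check, running the answer program on each example:
  [-2, -41, -23, -1, 8] -> [8, -1, -23, -41, -2] -> [24, -3, -69, -123, -6] -> [-6, -123, -69, -3, 24] -> [24, -3, -6, -69, -123] -> [-144, 18, 36, 414, 738] -> -144
  [45, 27, 24, -41, 46, 50, -27] -> [-27, 50, 46, -41, 24, 27, 45] -> [-81, 150, 138, -123, 72, 81, 135] -> [135, 81, 72, -123, 138, 150, -81] -> [150, 138, 135, 81, 72, -81, -123] -> [-900, -828, -810, -486, -432, 486, 738] -> -900
  [33, 13, 33, 28, -37] -> [-37, 28, 33, 13, 33] -> [-111, 84, 99, 39, 99] -> [99, 39, 99, 84, -111] -> [99, 99, 84, 39, -111] -> [-594, -594, -504, -234, 666] -> -594
  [-48, 19, -35] -> [-35, 19, -48] -> [-105, 57, -144] -> [-144, 57, -105] -> [57, -105, -144] -> [-342, 630, 864] -> -342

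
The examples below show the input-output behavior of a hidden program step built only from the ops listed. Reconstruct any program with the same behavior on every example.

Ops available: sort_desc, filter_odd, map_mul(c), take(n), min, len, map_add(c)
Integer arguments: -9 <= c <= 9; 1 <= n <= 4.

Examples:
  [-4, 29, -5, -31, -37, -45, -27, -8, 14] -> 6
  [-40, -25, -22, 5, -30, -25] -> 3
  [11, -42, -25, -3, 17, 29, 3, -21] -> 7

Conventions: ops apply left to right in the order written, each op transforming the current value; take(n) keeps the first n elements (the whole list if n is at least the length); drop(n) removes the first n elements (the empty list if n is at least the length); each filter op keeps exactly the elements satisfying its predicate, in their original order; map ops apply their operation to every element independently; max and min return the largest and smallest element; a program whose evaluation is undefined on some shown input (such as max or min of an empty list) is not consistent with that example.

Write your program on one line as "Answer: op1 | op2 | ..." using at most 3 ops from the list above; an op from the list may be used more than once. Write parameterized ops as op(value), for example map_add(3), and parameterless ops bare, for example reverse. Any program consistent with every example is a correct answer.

filter_odd | len

Check, running the answer program on each example:
  [-4, 29, -5, -31, -37, -45, -27, -8, 14] -> [29, -5, -31, -37, -45, -27] -> 6
  [-40, -25, -22, 5, -30, -25] -> [-25, 5, -25] -> 3
  [11, -42, -25, -3, 17, 29, 3, -21] -> [11, -25, -3, 17, 29, 3, -21] -> 7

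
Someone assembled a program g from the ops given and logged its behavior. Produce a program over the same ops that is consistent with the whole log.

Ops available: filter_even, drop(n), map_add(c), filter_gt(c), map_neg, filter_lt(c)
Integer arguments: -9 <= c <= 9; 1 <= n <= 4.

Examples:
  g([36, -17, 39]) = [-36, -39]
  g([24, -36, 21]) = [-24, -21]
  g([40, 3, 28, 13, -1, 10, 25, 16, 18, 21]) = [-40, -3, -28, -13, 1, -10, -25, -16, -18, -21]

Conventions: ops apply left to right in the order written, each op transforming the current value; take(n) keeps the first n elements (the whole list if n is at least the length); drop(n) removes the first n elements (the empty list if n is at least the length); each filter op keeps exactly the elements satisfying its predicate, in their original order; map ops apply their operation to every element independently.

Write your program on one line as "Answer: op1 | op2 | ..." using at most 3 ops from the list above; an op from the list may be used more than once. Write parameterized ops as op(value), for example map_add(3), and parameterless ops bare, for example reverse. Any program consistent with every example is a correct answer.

filter_gt(-8) | map_neg

Check, running the answer program on each example:
  [36, -17, 39] -> [36, 39] -> [-36, -39]
  [24, -36, 21] -> [24, 21] -> [-24, -21]
  [40, 3, 28, 13, -1, 10, 25, 16, 18, 21] -> [40, 3, 28, 13, -1, 10, 25, 16, 18, 21] -> [-40, -3, -28, -13, 1, -10, -25, -16, -18, -21]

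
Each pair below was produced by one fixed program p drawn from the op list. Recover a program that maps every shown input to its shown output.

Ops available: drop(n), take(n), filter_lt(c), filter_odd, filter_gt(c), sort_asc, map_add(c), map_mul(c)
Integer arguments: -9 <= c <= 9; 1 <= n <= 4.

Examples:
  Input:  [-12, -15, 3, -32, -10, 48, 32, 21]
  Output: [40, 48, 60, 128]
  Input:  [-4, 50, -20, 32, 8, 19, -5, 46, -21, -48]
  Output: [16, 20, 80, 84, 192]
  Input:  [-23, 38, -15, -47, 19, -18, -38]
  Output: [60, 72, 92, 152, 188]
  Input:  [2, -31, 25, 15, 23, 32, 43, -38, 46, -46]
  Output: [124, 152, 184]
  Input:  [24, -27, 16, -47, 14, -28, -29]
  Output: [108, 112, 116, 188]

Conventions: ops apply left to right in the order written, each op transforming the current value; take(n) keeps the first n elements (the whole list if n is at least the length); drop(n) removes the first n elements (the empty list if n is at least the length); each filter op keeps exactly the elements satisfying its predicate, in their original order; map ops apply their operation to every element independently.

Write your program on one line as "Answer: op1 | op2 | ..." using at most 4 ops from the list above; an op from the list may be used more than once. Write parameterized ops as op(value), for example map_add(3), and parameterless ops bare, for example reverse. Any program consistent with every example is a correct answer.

map_mul(-4) | sort_asc | filter_gt(6)

Check, running the answer program on each example:
  [-12, -15, 3, -32, -10, 48, 32, 21] -> [48, 60, -12, 128, 40, -192, -128, -84] -> [-192, -128, -84, -12, 40, 48, 60, 128] -> [40, 48, 60, 128]
  [-4, 50, -20, 32, 8, 19, -5, 46, -21, -48] -> [16, -200, 80, -128, -32, -76, 20, -184, 84, 192] -> [-200, -184, -128, -76, -32, 16, 20, 80, 84, 192] -> [16, 20, 80, 84, 192]
  [-23, 38, -15, -47, 19, -18, -38] -> [92, -152, 60, 188, -76, 72, 152] -> [-152, -76, 60, 72, 92, 152, 188] -> [60, 72, 92, 152, 188]
  [2, -31, 25, 15, 23, 32, 43, -38, 46, -46] -> [-8, 124, -100, -60, -92, -128, -172, 152, -184, 184] -> [-184, -172, -128, -100, -92, -60, -8, 124, 152, 184] -> [124, 152, 184]
  [24, -27, 16, -47, 14, -28, -29] -> [-96, 108, -64, 188, -56, 112, 116] -> [-96, -64, -56, 108, 112, 116, 188] -> [108, 112, 116, 188]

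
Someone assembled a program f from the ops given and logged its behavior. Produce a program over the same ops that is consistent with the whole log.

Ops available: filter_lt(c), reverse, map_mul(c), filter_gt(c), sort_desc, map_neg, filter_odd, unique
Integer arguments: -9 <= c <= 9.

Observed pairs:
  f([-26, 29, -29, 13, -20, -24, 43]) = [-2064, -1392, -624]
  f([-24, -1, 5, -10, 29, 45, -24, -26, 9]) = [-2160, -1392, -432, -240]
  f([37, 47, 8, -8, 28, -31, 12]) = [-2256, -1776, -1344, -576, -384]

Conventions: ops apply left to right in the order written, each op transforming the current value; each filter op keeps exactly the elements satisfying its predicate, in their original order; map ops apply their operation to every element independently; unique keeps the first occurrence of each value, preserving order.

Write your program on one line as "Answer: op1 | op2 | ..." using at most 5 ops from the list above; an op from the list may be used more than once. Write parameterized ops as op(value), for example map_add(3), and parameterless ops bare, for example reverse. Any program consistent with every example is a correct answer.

sort_desc | map_mul(8) | map_mul(6) | filter_gt(-6) | map_neg

Check, running the answer program on each example:
  [-26, 29, -29, 13, -20, -24, 43] -> [43, 29, 13, -20, -24, -26, -29] -> [344, 232, 104, -160, -192, -208, -232] -> [2064, 1392, 624, -960, -1152, -1248, -1392] -> [2064, 1392, 624] -> [-2064, -1392, -624]
  [-24, -1, 5, -10, 29, 45, -24, -26, 9] -> [45, 29, 9, 5, -1, -10, -24, -24, -26] -> [360, 232, 72, 40, -8, -80, -192, -192, -208] -> [2160, 1392, 432, 240, -48, -480, -1152, -1152, -1248] -> [2160, 1392, 432, 240] -> [-2160, -1392, -432, -240]
  [37, 47, 8, -8, 28, -31, 12] -> [47, 37, 28, 12, 8, -8, -31] -> [376, 296, 224, 96, 64, -64, -248] -> [2256, 1776, 1344, 576, 384, -384, -1488] -> [2256, 1776, 1344, 576, 384] -> [-2256, -1776, -1344, -576, -384]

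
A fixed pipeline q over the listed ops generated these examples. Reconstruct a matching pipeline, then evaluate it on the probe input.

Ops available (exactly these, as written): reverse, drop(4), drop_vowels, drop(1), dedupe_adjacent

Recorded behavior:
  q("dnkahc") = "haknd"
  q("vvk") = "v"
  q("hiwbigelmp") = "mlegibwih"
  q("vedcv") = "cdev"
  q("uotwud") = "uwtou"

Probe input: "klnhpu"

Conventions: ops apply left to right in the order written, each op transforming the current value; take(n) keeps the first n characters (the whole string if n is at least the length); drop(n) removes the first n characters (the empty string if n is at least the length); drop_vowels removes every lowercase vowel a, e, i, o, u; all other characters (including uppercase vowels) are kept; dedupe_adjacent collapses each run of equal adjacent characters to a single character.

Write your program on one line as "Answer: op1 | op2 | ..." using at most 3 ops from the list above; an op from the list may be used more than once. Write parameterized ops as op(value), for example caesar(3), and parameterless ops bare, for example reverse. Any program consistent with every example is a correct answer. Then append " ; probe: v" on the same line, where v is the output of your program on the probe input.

reverse | drop(1) | dedupe_adjacent ; probe: "phnlk"

Check, running the answer program on each example:
  "dnkahc" -> "chaknd" -> "haknd" -> "haknd"
  "vvk" -> "kvv" -> "vv" -> "v"
  "hiwbigelmp" -> "pmlegibwih" -> "mlegibwih" -> "mlegibwih"
  "vedcv" -> "vcdev" -> "cdev" -> "cdev"
  "uotwud" -> "duwtou" -> "uwtou" -> "uwtou"
  probe: "klnhpu" -> "uphnlk" -> "phnlk" -> "phnlk"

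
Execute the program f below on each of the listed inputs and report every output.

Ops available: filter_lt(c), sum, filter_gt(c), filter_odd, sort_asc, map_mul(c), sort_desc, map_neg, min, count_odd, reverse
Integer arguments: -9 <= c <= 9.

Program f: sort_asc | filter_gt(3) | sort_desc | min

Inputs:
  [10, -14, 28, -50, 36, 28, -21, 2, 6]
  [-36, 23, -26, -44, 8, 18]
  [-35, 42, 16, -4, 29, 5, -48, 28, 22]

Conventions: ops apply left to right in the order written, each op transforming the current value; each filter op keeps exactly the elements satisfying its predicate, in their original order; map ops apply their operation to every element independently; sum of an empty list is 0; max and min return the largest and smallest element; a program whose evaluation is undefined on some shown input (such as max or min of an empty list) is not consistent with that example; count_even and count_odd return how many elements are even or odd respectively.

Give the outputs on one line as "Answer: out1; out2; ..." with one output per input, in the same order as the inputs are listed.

6; 8; 5

Execution, op by op:
  [10, -14, 28, -50, 36, 28, -21, 2, 6] -> [-50, -21, -14, 2, 6, 10, 28, 28, 36] -> [6, 10, 28, 28, 36] -> [36, 28, 28, 10, 6] -> 6
  [-36, 23, -26, -44, 8, 18] -> [-44, -36, -26, 8, 18, 23] -> [8, 18, 23] -> [23, 18, 8] -> 8
  [-35, 42, 16, -4, 29, 5, -48, 28, 22] -> [-48, -35, -4, 5, 16, 22, 28, 29, 42] -> [5, 16, 22, 28, 29, 42] -> [42, 29, 28, 22, 16, 5] -> 5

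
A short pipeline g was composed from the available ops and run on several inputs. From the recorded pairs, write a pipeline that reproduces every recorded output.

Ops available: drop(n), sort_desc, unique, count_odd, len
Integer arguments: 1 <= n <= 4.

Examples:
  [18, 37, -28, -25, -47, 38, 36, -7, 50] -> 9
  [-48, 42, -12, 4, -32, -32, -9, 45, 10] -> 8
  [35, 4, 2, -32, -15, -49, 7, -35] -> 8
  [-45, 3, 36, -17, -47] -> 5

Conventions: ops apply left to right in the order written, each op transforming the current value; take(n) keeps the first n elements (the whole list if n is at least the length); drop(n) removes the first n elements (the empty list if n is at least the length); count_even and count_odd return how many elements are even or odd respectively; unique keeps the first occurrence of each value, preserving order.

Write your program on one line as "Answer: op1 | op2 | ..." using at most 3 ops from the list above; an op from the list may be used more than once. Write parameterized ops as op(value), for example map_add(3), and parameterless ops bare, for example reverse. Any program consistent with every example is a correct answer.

unique | len

Check, running the answer program on each example:
  [18, 37, -28, -25, -47, 38, 36, -7, 50] -> [18, 37, -28, -25, -47, 38, 36, -7, 50] -> 9
  [-48, 42, -12, 4, -32, -32, -9, 45, 10] -> [-48, 42, -12, 4, -32, -9, 45, 10] -> 8
  [35, 4, 2, -32, -15, -49, 7, -35] -> [35, 4, 2, -32, -15, -49, 7, -35] -> 8
  [-45, 3, 36, -17, -47] -> [-45, 3, 36, -17, -47] -> 5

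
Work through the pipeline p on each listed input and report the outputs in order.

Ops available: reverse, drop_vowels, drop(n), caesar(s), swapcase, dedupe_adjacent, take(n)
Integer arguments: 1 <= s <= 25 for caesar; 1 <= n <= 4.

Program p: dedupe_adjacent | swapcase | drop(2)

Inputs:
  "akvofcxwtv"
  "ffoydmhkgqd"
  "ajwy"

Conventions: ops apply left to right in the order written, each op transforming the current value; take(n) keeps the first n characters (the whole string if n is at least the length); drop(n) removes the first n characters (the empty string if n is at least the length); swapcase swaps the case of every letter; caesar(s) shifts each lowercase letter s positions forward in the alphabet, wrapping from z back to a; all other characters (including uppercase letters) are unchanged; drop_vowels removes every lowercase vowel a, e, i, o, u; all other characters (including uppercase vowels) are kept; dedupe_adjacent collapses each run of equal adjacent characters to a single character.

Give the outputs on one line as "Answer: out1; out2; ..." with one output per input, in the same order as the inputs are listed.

Execution, op by op:
  "akvofcxwtv" -> "akvofcxwtv" -> "AKVOFCXWTV" -> "VOFCXWTV"
  "ffoydmhkgqd" -> "foydmhkgqd" -> "FOYDMHKGQD" -> "YDMHKGQD"
  "ajwy" -> "ajwy" -> "AJWY" -> "WY"

"VOFCXWTV"; "YDMHKGQD"; "WY"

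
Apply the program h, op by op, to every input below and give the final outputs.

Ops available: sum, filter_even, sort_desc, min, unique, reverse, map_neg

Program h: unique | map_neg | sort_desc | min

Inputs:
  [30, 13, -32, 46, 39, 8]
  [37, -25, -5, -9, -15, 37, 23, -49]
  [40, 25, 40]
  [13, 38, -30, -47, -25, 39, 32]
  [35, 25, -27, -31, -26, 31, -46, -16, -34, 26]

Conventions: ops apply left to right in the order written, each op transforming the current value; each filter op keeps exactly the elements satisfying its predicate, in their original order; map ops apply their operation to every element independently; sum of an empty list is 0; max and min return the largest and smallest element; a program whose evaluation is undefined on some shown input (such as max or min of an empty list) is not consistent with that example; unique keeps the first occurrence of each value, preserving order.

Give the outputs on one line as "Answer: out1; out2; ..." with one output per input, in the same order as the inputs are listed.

-46; -37; -40; -39; -35

Execution, op by op:
  [30, 13, -32, 46, 39, 8] -> [30, 13, -32, 46, 39, 8] -> [-30, -13, 32, -46, -39, -8] -> [32, -8, -13, -30, -39, -46] -> -46
  [37, -25, -5, -9, -15, 37, 23, -49] -> [37, -25, -5, -9, -15, 23, -49] -> [-37, 25, 5, 9, 15, -23, 49] -> [49, 25, 15, 9, 5, -23, -37] -> -37
  [40, 25, 40] -> [40, 25] -> [-40, -25] -> [-25, -40] -> -40
  [13, 38, -30, -47, -25, 39, 32] -> [13, 38, -30, -47, -25, 39, 32] -> [-13, -38, 30, 47, 25, -39, -32] -> [47, 30, 25, -13, -32, -38, -39] -> -39
  [35, 25, -27, -31, -26, 31, -46, -16, -34, 26] -> [35, 25, -27, -31, -26, 31, -46, -16, -34, 26] -> [-35, -25, 27, 31, 26, -31, 46, 16, 34, -26] -> [46, 34, 31, 27, 26, 16, -25, -26, -31, -35] -> -35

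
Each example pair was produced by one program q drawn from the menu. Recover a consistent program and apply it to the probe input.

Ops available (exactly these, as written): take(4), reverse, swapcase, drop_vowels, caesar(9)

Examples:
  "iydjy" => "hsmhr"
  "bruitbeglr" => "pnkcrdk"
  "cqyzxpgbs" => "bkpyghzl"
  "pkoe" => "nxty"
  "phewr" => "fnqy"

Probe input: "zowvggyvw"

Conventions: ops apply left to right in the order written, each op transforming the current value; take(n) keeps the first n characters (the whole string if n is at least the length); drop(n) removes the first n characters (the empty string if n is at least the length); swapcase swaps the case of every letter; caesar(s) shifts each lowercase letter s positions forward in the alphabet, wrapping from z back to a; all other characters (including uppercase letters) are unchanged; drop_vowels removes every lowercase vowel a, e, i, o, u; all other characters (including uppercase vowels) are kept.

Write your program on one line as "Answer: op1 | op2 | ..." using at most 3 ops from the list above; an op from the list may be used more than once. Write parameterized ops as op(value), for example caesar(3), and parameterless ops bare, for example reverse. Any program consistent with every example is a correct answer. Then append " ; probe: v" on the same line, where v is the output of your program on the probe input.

caesar(9) | drop_vowels | reverse ; probe: "fhppfx"

Check, running the answer program on each example:
  "iydjy" -> "rhmsh" -> "rhmsh" -> "hsmhr"
  "bruitbeglr" -> "kadrcknpua" -> "kdrcknp" -> "pnkcrdk"
  "cqyzxpgbs" -> "lzhigypkb" -> "lzhgypkb" -> "bkpyghzl"
  "pkoe" -> "ytxn" -> "ytxn" -> "nxty"
  "phewr" -> "yqnfa" -> "yqnf" -> "fnqy"
  probe: "zowvggyvw" -> "ixfepphef" -> "xfpphf" -> "fhppfx"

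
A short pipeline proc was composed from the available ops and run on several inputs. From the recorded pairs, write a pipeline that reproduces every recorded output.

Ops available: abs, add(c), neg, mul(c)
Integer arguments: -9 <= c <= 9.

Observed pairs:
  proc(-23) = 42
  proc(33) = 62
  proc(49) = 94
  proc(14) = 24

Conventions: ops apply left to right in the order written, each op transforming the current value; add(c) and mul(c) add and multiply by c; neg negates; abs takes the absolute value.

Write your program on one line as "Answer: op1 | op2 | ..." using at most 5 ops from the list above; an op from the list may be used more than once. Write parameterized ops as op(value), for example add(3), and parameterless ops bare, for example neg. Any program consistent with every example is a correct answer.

abs | add(7) | add(-9) | mul(2)

Check, running the answer program on each example:
  -23 -> 23 -> 30 -> 21 -> 42
  33 -> 33 -> 40 -> 31 -> 62
  49 -> 49 -> 56 -> 47 -> 94
  14 -> 14 -> 21 -> 12 -> 24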